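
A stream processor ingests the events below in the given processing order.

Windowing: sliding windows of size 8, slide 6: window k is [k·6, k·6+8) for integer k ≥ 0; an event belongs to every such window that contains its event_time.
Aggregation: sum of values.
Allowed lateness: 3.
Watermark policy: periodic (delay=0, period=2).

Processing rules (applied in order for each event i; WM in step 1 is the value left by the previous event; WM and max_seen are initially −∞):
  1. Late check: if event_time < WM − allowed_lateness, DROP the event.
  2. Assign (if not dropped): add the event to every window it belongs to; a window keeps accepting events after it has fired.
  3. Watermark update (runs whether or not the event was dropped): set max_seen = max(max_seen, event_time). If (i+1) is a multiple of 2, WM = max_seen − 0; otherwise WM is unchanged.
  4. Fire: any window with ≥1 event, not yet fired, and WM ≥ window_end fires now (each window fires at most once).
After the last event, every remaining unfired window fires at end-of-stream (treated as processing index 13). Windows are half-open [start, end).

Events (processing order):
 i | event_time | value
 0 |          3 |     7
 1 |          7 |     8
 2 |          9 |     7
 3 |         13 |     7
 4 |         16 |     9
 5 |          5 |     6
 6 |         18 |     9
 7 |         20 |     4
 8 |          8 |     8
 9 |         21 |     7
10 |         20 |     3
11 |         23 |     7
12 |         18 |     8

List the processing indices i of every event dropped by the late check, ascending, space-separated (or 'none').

5 8 12

i=0 t=3 v=7: → [0,8); WM=−∞
i=1 t=7 v=8: → [6,14),[0,8); WM=7
i=2 t=9 v=7: → [6,14); WM=7
i=3 t=13 v=7: → [12,20),[6,14); WM=13; [0,8) fires=15
i=4 t=16 v=9: → [12,20); WM=13
i=5 t=5 v=6: DROP (t<13-3); WM=16; [6,14) fires=22
i=6 t=18 v=9: → [18,26),[12,20); WM=16
i=7 t=20 v=4: → [18,26); WM=20; [12,20) fires=25
i=8 t=8 v=8: DROP (t<20-3); WM=20
i=9 t=21 v=7: → [18,26); WM=21
i=10 t=20 v=3: → [18,26); WM=21
i=11 t=23 v=7: → [18,26); WM=23
i=12 t=18 v=8: DROP (t<23-3); WM=23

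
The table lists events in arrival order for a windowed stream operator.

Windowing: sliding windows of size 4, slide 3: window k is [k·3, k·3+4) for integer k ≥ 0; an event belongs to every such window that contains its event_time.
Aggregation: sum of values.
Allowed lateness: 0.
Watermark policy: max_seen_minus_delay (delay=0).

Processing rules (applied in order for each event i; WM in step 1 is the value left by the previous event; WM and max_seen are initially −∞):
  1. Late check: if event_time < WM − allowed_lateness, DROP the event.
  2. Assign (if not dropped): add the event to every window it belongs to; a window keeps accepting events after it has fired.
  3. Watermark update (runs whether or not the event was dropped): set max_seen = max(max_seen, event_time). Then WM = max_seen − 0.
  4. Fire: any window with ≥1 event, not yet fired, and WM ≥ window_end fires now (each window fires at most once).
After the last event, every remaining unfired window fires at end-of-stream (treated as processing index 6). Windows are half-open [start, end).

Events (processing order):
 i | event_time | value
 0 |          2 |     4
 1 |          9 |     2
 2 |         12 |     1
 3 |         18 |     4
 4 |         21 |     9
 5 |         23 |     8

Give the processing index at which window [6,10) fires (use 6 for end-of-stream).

2

i=0 t=2 v=4: → [0,4); WM=2
i=1 t=9 v=2: → [9,13),[6,10); WM=9; [0,4) fires=4
i=2 t=12 v=1: → [12,16),[9,13); WM=12; [6,10) fires=2
i=3 t=18 v=4: → [18,22),[15,19); WM=18; [9,13) fires=3 [12,16) fires=1
i=4 t=21 v=9: → [21,25),[18,22); WM=21; [15,19) fires=4
i=5 t=23 v=8: → [21,25); WM=23; [18,22) fires=13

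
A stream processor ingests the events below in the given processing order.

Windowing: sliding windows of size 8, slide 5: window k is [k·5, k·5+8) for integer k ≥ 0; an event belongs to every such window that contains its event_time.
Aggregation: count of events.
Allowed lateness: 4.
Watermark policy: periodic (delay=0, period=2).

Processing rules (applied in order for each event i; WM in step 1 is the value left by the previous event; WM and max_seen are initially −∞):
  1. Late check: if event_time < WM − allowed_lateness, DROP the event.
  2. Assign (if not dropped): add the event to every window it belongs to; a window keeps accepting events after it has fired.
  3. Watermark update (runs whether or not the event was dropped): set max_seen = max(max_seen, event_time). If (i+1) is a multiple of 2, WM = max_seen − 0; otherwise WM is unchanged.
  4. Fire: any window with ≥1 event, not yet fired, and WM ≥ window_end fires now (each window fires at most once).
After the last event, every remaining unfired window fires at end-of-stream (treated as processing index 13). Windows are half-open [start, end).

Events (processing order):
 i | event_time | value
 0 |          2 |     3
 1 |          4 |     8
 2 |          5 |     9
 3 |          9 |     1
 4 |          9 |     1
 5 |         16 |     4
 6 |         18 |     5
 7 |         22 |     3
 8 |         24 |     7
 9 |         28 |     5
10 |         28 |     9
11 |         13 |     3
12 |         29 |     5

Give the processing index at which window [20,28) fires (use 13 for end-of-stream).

i=0 t=2 v=3: → [0,8); WM=−∞
i=1 t=4 v=8: → [0,8); WM=4
i=2 t=5 v=9: → [5,13),[0,8); WM=4
i=3 t=9 v=1: → [5,13); WM=9; [0,8) fires=3
i=4 t=9 v=1: → [5,13); WM=9
i=5 t=16 v=4: → [15,23),[10,18); WM=16; [5,13) fires=3
i=6 t=18 v=5: → [15,23); WM=16
i=7 t=22 v=3: → [20,28),[15,23); WM=22; [10,18) fires=1
i=8 t=24 v=7: → [20,28); WM=22
i=9 t=28 v=5: → [25,33); WM=28; [15,23) fires=3 [20,28) fires=2
i=10 t=28 v=9: → [25,33); WM=28
i=11 t=13 v=3: DROP (t<28-4); WM=28
i=12 t=29 v=5: → [25,33); WM=28

9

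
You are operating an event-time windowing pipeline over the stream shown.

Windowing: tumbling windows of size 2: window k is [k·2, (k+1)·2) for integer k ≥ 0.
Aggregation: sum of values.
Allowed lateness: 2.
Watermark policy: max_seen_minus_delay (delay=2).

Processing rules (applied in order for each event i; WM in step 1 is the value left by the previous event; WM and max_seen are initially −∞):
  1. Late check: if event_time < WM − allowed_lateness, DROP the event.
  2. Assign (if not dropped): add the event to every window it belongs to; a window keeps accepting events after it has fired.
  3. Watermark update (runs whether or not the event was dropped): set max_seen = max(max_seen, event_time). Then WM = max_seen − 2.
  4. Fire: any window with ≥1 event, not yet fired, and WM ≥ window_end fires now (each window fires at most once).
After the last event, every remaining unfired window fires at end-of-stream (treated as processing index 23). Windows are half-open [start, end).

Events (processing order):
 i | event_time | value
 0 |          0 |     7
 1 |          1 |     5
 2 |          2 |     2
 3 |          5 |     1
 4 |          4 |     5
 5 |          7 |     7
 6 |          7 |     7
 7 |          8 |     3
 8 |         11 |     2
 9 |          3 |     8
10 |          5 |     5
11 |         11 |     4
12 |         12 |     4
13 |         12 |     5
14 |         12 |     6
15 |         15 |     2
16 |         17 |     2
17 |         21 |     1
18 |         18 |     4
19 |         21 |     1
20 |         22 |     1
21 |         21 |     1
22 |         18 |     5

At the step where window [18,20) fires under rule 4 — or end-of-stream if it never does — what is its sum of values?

i=0 t=0 v=7: → [0,2); WM=-2
i=1 t=1 v=5: → [0,2); WM=-1
i=2 t=2 v=2: → [2,4); WM=0
i=3 t=5 v=1: → [4,6); WM=3; [0,2) fires=12
i=4 t=4 v=5: → [4,6); WM=3
i=5 t=7 v=7: → [6,8); WM=5; [2,4) fires=2
i=6 t=7 v=7: → [6,8); WM=5
i=7 t=8 v=3: → [8,10); WM=6; [4,6) fires=6
i=8 t=11 v=2: → [10,12); WM=9; [6,8) fires=14
i=9 t=3 v=8: DROP (t<9-2); WM=9
i=10 t=5 v=5: DROP (t<9-2); WM=9
i=11 t=11 v=4: → [10,12); WM=9
i=12 t=12 v=4: → [12,14); WM=10; [8,10) fires=3
i=13 t=12 v=5: → [12,14); WM=10
i=14 t=12 v=6: → [12,14); WM=10
i=15 t=15 v=2: → [14,16); WM=13; [10,12) fires=6
i=16 t=17 v=2: → [16,18); WM=15; [12,14) fires=15
i=17 t=21 v=1: → [20,22); WM=19; [14,16) fires=2 [16,18) fires=2
i=18 t=18 v=4: → [18,20); WM=19
i=19 t=21 v=1: → [20,22); WM=19
i=20 t=22 v=1: → [22,24); WM=20; [18,20) fires=4
i=21 t=21 v=1: → [20,22); WM=20
i=22 t=18 v=5: → [18,20); WM=20

4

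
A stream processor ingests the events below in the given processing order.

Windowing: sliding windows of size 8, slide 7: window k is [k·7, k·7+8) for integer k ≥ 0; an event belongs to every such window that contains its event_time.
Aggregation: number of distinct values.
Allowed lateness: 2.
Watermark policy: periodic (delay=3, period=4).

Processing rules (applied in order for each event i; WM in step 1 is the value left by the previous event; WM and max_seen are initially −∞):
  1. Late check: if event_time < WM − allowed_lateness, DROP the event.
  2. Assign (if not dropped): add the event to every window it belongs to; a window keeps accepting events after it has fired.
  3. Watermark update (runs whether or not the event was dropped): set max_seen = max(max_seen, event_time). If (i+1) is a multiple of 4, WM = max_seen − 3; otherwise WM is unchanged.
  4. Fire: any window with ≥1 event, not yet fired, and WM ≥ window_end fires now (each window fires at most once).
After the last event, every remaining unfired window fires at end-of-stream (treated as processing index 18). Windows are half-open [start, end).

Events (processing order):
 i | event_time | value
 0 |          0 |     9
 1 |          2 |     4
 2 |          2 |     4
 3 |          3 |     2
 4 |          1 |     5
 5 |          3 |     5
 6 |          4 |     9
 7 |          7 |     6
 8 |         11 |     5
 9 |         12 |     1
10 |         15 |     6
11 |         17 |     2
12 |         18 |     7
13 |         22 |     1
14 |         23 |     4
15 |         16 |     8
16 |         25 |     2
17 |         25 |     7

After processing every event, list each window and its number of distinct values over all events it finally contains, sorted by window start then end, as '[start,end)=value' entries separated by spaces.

i=0 t=0 v=9: → [0,8); WM=−∞
i=1 t=2 v=4: → [0,8); WM=−∞
i=2 t=2 v=4: → [0,8); WM=−∞
i=3 t=3 v=2: → [0,8); WM=0
i=4 t=1 v=5: → [0,8); WM=0
i=5 t=3 v=5: → [0,8); WM=0
i=6 t=4 v=9: → [0,8); WM=0
i=7 t=7 v=6: → [7,15),[0,8); WM=4
i=8 t=11 v=5: → [7,15); WM=4
i=9 t=12 v=1: → [7,15); WM=4
i=10 t=15 v=6: → [14,22); WM=4
i=11 t=17 v=2: → [14,22); WM=14; [0,8) fires=5
i=12 t=18 v=7: → [14,22); WM=14
i=13 t=22 v=1: → [21,29); WM=14
i=14 t=23 v=4: → [21,29); WM=14
i=15 t=16 v=8: → [14,22); WM=20; [7,15) fires=3
i=16 t=25 v=2: → [21,29); WM=20
i=17 t=25 v=7: → [21,29); WM=20

[0,8)=5 [7,15)=3 [14,22)=4 [21,29)=4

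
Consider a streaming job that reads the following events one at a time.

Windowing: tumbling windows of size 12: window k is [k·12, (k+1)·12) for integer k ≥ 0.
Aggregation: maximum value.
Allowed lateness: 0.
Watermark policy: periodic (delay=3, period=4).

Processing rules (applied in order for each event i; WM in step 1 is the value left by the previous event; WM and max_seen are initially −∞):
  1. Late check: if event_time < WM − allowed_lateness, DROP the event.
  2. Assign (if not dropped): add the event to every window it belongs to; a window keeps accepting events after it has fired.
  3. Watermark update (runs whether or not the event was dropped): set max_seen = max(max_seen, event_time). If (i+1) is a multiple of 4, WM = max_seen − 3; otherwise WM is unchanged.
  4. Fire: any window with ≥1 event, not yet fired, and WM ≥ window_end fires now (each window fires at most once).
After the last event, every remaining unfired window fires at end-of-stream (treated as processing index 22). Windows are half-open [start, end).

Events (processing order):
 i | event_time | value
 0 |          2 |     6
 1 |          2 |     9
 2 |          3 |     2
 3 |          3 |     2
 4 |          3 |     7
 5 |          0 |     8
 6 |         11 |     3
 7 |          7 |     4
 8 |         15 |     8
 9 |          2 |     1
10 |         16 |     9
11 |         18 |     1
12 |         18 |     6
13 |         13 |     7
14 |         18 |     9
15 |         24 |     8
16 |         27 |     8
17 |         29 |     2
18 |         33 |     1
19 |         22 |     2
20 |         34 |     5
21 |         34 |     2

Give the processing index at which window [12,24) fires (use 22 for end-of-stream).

19

i=0 t=2 v=6: → [0,12); WM=−∞
i=1 t=2 v=9: → [0,12); WM=−∞
i=2 t=3 v=2: → [0,12); WM=−∞
i=3 t=3 v=2: → [0,12); WM=0
i=4 t=3 v=7: → [0,12); WM=0
i=5 t=0 v=8: → [0,12); WM=0
i=6 t=11 v=3: → [0,12); WM=0
i=7 t=7 v=4: → [0,12); WM=8
i=8 t=15 v=8: → [12,24); WM=8
i=9 t=2 v=1: DROP (t<8-0); WM=8
i=10 t=16 v=9: → [12,24); WM=8
i=11 t=18 v=1: → [12,24); WM=15; [0,12) fires=9
i=12 t=18 v=6: → [12,24); WM=15
i=13 t=13 v=7: DROP (t<15-0); WM=15
i=14 t=18 v=9: → [12,24); WM=15
i=15 t=24 v=8: → [24,36); WM=21
i=16 t=27 v=8: → [24,36); WM=21
i=17 t=29 v=2: → [24,36); WM=21
i=18 t=33 v=1: → [24,36); WM=21
i=19 t=22 v=2: → [12,24); WM=30; [12,24) fires=9
i=20 t=34 v=5: → [24,36); WM=30
i=21 t=34 v=2: → [24,36); WM=30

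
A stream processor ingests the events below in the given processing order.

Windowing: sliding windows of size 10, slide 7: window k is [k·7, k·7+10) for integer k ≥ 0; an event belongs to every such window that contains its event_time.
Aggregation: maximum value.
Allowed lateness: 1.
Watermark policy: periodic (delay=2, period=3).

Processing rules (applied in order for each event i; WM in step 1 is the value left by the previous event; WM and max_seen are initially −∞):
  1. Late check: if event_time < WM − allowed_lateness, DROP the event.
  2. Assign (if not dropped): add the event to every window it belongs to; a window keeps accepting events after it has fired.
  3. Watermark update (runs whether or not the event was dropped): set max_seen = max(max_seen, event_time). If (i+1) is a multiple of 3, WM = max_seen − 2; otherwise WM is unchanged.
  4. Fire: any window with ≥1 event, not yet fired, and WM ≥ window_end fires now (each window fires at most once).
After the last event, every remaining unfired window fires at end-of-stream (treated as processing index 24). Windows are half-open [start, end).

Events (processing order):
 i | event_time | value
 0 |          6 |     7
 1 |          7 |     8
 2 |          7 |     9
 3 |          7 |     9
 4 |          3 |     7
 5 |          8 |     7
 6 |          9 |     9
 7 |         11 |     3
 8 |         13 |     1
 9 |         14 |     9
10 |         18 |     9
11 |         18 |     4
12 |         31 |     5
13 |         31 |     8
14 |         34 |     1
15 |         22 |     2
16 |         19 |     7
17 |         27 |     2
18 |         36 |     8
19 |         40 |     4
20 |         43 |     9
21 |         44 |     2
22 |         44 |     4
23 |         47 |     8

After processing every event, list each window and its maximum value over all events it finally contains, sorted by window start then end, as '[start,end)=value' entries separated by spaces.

[0,10)=9 [7,17)=9 [14,24)=9 [28,38)=8 [35,45)=9 [42,52)=9

i=0 t=6 v=7: → [0,10); WM=−∞
i=1 t=7 v=8: → [7,17),[0,10); WM=−∞
i=2 t=7 v=9: → [7,17),[0,10); WM=5
i=3 t=7 v=9: → [7,17),[0,10); WM=5
i=4 t=3 v=7: DROP (t<5-1); WM=5
i=5 t=8 v=7: → [7,17),[0,10); WM=6
i=6 t=9 v=9: → [7,17),[0,10); WM=6
i=7 t=11 v=3: → [7,17); WM=6
i=8 t=13 v=1: → [7,17); WM=11; [0,10) fires=9
i=9 t=14 v=9: → [14,24),[7,17); WM=11
i=10 t=18 v=9: → [14,24); WM=11
i=11 t=18 v=4: → [14,24); WM=16
i=12 t=31 v=5: → [28,38); WM=16
i=13 t=31 v=8: → [28,38); WM=16
i=14 t=34 v=1: → [28,38); WM=32; [7,17) fires=9 [14,24) fires=9
i=15 t=22 v=2: DROP (t<32-1); WM=32
i=16 t=19 v=7: DROP (t<32-1); WM=32
i=17 t=27 v=2: DROP (t<32-1); WM=32
i=18 t=36 v=8: → [35,45),[28,38); WM=32
i=19 t=40 v=4: → [35,45); WM=32
i=20 t=43 v=9: → [42,52),[35,45); WM=41; [28,38) fires=8
i=21 t=44 v=2: → [42,52),[35,45); WM=41
i=22 t=44 v=4: → [42,52),[35,45); WM=41
i=23 t=47 v=8: → [42,52); WM=45; [35,45) fires=9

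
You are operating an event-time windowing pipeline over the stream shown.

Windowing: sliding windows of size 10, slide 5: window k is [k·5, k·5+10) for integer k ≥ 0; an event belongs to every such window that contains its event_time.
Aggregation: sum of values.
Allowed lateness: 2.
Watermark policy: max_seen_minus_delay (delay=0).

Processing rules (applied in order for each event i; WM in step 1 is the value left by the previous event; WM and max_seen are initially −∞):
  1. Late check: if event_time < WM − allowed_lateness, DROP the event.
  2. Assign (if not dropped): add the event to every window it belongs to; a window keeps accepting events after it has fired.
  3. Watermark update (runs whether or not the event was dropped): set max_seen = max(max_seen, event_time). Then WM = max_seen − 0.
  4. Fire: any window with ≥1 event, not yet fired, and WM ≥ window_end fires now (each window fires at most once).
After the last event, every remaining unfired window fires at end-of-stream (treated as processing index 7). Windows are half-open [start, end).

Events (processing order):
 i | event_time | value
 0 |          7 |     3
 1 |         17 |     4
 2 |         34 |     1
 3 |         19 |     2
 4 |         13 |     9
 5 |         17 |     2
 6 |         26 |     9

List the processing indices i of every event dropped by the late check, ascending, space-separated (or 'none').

3 4 5 6

i=0 t=7 v=3: → [5,15),[0,10); WM=7
i=1 t=17 v=4: → [15,25),[10,20); WM=17; [0,10) fires=3 [5,15) fires=3
i=2 t=34 v=1: → [30,40),[25,35); WM=34; [10,20) fires=4 [15,25) fires=4
i=3 t=19 v=2: DROP (t<34-2); WM=34
i=4 t=13 v=9: DROP (t<34-2); WM=34
i=5 t=17 v=2: DROP (t<34-2); WM=34
i=6 t=26 v=9: DROP (t<34-2); WM=34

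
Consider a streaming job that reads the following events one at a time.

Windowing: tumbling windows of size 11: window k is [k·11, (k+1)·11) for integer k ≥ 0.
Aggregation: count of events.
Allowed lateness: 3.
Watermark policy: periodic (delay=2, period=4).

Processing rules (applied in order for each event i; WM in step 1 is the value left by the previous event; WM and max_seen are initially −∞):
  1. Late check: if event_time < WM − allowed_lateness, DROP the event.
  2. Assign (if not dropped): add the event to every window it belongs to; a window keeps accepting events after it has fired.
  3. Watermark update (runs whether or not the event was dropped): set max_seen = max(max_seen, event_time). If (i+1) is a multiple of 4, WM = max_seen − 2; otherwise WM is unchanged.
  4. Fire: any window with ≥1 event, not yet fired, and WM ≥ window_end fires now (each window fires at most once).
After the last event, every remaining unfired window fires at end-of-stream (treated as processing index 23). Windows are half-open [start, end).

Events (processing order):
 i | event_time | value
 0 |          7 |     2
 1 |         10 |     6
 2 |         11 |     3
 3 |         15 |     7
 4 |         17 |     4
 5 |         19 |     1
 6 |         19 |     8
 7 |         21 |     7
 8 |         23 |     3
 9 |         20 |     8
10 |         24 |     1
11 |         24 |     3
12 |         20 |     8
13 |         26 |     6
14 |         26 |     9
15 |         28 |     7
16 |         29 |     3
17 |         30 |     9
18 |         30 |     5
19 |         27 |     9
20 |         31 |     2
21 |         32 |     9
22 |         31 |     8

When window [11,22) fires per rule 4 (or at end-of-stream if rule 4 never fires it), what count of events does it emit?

i=0 t=7 v=2: → [0,11); WM=−∞
i=1 t=10 v=6: → [0,11); WM=−∞
i=2 t=11 v=3: → [11,22); WM=−∞
i=3 t=15 v=7: → [11,22); WM=13; [0,11) fires=2
i=4 t=17 v=4: → [11,22); WM=13
i=5 t=19 v=1: → [11,22); WM=13
i=6 t=19 v=8: → [11,22); WM=13
i=7 t=21 v=7: → [11,22); WM=19
i=8 t=23 v=3: → [22,33); WM=19
i=9 t=20 v=8: → [11,22); WM=19
i=10 t=24 v=1: → [22,33); WM=19
i=11 t=24 v=3: → [22,33); WM=22; [11,22) fires=7
i=12 t=20 v=8: → [11,22); WM=22
i=13 t=26 v=6: → [22,33); WM=22
i=14 t=26 v=9: → [22,33); WM=22
i=15 t=28 v=7: → [22,33); WM=26
i=16 t=29 v=3: → [22,33); WM=26
i=17 t=30 v=9: → [22,33); WM=26
i=18 t=30 v=5: → [22,33); WM=26
i=19 t=27 v=9: → [22,33); WM=28
i=20 t=31 v=2: → [22,33); WM=28
i=21 t=32 v=9: → [22,33); WM=28
i=22 t=31 v=8: → [22,33); WM=28

7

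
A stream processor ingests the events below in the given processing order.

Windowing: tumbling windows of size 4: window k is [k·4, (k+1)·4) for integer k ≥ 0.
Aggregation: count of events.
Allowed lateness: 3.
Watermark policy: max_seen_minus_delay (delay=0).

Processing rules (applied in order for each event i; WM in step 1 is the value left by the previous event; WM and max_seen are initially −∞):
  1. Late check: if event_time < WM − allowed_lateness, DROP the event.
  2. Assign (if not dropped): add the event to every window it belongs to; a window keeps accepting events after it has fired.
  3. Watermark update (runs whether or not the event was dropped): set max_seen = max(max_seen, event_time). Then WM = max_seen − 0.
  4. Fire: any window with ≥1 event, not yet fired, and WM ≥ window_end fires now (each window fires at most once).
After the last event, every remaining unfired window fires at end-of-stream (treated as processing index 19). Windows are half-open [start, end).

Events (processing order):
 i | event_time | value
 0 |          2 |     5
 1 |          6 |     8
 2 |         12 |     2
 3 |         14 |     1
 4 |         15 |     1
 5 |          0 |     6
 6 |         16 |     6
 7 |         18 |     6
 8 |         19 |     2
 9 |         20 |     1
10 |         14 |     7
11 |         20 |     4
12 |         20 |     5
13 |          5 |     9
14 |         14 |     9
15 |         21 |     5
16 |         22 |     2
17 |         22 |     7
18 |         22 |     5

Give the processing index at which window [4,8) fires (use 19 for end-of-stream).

i=0 t=2 v=5: → [0,4); WM=2
i=1 t=6 v=8: → [4,8); WM=6; [0,4) fires=1
i=2 t=12 v=2: → [12,16); WM=12; [4,8) fires=1
i=3 t=14 v=1: → [12,16); WM=14
i=4 t=15 v=1: → [12,16); WM=15
i=5 t=0 v=6: DROP (t<15-3); WM=15
i=6 t=16 v=6: → [16,20); WM=16; [12,16) fires=3
i=7 t=18 v=6: → [16,20); WM=18
i=8 t=19 v=2: → [16,20); WM=19
i=9 t=20 v=1: → [20,24); WM=20; [16,20) fires=3
i=10 t=14 v=7: DROP (t<20-3); WM=20
i=11 t=20 v=4: → [20,24); WM=20
i=12 t=20 v=5: → [20,24); WM=20
i=13 t=5 v=9: DROP (t<20-3); WM=20
i=14 t=14 v=9: DROP (t<20-3); WM=20
i=15 t=21 v=5: → [20,24); WM=21
i=16 t=22 v=2: → [20,24); WM=22
i=17 t=22 v=7: → [20,24); WM=22
i=18 t=22 v=5: → [20,24); WM=22

2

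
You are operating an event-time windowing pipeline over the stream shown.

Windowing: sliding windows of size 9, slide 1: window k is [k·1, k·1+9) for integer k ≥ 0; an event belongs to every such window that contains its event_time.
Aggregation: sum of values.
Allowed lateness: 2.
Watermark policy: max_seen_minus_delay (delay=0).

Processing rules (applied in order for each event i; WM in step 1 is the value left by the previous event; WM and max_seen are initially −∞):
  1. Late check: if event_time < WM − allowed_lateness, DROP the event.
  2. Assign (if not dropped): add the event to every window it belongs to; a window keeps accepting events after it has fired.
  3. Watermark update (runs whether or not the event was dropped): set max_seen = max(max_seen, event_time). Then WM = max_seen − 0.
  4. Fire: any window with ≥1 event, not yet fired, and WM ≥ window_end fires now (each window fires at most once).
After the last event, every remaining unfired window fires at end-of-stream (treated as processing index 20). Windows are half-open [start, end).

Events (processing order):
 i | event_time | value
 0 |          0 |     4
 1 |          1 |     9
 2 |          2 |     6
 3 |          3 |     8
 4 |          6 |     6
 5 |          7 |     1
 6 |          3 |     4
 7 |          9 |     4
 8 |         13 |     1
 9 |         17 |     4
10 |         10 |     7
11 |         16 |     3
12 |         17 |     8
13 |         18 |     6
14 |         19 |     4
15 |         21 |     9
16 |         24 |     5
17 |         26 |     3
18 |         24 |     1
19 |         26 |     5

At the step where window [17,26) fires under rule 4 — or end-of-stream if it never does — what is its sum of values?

36

i=0 t=0 v=4: → [0,9); WM=0
i=1 t=1 v=9: → [1,10),[0,9); WM=1
i=2 t=2 v=6: → [2,11),[1,10),[0,9); WM=2
i=3 t=3 v=8: → [3,12),[2,11),[1,10),[0,9); WM=3
i=4 t=6 v=6: → [6,15),[5,14),[4,13),[3,12),[2,11),[1,10),[0,9); WM=6
i=5 t=7 v=1: → [7,16),[6,15),[5,14),[4,13),[3,12),[2,11),[1,10),[0,9); WM=7
i=6 t=3 v=4: DROP (t<7-2); WM=7
i=7 t=9 v=4: → [9,18),[8,17),[7,16),[6,15),[5,14),[4,13),[3,12),[2,11),[1,10); WM=9; [0,9) fires=34
i=8 t=13 v=1: → [13,22),[12,21),[11,20),[10,19),[9,18),[8,17),[7,16),[6,15),[5,14); WM=13; [1,10) fires=34 [2,11) fires=25 [3,12) fires=19 [4,13) fires=11
i=9 t=17 v=4: → [17,26),[16,25),[15,24),[14,23),[13,22),[12,21),[11,20),[10,19),[9,18); WM=17; [5,14) fires=12 [6,15) fires=12 [7,16) fires=6 [8,17) fires=5
i=10 t=10 v=7: DROP (t<17-2); WM=17
i=11 t=16 v=3: → [16,25),[15,24),[14,23),[13,22),[12,21),[11,20),[10,19),[9,18),[8,17); WM=17
i=12 t=17 v=8: → [17,26),[16,25),[15,24),[14,23),[13,22),[12,21),[11,20),[10,19),[9,18); WM=17
i=13 t=18 v=6: → [18,27),[17,26),[16,25),[15,24),[14,23),[13,22),[12,21),[11,20),[10,19); WM=18; [9,18) fires=20
i=14 t=19 v=4: → [19,28),[18,27),[17,26),[16,25),[15,24),[14,23),[13,22),[12,21),[11,20); WM=19; [10,19) fires=22
i=15 t=21 v=9: → [21,30),[20,29),[19,28),[18,27),[17,26),[16,25),[15,24),[14,23),[13,22); WM=21; [11,20) fires=26 [12,21) fires=26
i=16 t=24 v=5: → [24,33),[23,32),[22,31),[21,30),[20,29),[19,28),[18,27),[17,26),[16,25); WM=24; [13,22) fires=35 [14,23) fires=34 [15,24) fires=34
i=17 t=26 v=3: → [26,35),[25,34),[24,33),[23,32),[22,31),[21,30),[20,29),[19,28),[18,27); WM=26; [16,25) fires=39 [17,26) fires=36
i=18 t=24 v=1: → [24,33),[23,32),[22,31),[21,30),[20,29),[19,28),[18,27),[17,26),[16,25); WM=26
i=19 t=26 v=5: → [26,35),[25,34),[24,33),[23,32),[22,31),[21,30),[20,29),[19,28),[18,27); WM=26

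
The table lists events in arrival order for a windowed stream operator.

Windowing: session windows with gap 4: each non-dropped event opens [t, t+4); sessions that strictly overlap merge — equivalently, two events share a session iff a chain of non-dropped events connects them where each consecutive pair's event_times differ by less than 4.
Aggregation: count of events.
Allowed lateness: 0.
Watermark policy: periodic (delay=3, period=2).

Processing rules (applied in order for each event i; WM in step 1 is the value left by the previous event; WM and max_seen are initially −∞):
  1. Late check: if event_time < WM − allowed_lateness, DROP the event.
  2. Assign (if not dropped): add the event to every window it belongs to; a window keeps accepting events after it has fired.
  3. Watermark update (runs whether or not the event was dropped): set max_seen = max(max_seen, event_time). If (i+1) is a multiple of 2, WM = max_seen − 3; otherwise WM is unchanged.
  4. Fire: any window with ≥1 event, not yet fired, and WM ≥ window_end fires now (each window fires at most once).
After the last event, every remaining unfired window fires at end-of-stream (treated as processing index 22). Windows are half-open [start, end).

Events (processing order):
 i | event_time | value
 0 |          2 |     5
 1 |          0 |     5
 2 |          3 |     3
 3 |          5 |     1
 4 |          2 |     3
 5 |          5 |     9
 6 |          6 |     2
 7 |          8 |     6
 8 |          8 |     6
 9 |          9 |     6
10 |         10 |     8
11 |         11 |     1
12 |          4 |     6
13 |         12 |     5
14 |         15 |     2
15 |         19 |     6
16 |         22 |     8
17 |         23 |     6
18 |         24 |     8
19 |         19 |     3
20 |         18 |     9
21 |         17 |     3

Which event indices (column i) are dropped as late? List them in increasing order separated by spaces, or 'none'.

i=0 t=2 v=5: → [2,6); WM=−∞
i=1 t=0 v=5: → [0,6); WM=-1
i=2 t=3 v=3: → [0,7); WM=-1
i=3 t=5 v=1: → [0,9); WM=2
i=4 t=2 v=3: → [0,9); WM=2
i=5 t=5 v=9: → [0,9); WM=2
i=6 t=6 v=2: → [0,10); WM=2
i=7 t=8 v=6: → [0,12); WM=5
i=8 t=8 v=6: → [0,12); WM=5
i=9 t=9 v=6: → [0,13); WM=6
i=10 t=10 v=8: → [0,14); WM=6
i=11 t=11 v=1: → [0,15); WM=8
i=12 t=4 v=6: DROP (t<8-0); WM=8
i=13 t=12 v=5: → [0,16); WM=9
i=14 t=15 v=2: → [0,19); WM=9
i=15 t=19 v=6: → [19,23); WM=16
i=16 t=22 v=8: → [19,26); WM=16
i=17 t=23 v=6: → [19,27); WM=20
i=18 t=24 v=8: → [19,28); WM=20
i=19 t=19 v=3: DROP (t<20-0); WM=21
i=20 t=18 v=9: DROP (t<21-0); WM=21
i=21 t=17 v=3: DROP (t<21-0); WM=21

12 19 20 21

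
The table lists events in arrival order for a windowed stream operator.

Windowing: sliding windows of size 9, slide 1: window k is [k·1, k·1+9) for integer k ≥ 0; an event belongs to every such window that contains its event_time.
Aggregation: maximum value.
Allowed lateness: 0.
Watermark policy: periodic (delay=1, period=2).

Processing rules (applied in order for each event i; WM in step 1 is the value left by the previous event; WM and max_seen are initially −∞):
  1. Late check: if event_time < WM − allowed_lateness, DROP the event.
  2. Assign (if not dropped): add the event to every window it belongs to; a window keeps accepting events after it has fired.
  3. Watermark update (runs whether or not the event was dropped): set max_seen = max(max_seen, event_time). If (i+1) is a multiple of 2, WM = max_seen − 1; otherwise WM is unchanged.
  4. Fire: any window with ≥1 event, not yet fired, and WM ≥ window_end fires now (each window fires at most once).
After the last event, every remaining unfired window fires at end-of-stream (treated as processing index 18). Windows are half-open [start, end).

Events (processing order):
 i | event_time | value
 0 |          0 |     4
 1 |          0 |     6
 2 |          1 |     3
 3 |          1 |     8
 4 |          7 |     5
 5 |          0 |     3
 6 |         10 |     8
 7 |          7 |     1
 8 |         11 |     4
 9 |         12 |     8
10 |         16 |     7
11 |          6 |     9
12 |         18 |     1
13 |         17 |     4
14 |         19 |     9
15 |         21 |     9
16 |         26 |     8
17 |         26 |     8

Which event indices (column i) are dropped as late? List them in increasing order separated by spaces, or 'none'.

11

i=0 t=0 v=4: → [0,9); WM=−∞
i=1 t=0 v=6: → [0,9); WM=-1
i=2 t=1 v=3: → [1,10),[0,9); WM=-1
i=3 t=1 v=8: → [1,10),[0,9); WM=0
i=4 t=7 v=5: → [7,16),[6,15),[5,14),[4,13),[3,12),[2,11),[1,10),[0,9); WM=0
i=5 t=0 v=3: → [0,9); WM=6
i=6 t=10 v=8: → [10,19),[9,18),[8,17),[7,16),[6,15),[5,14),[4,13),[3,12),[2,11); WM=6
i=7 t=7 v=1: → [7,16),[6,15),[5,14),[4,13),[3,12),[2,11),[1,10),[0,9); WM=9; [0,9) fires=8
i=8 t=11 v=4: → [11,20),[10,19),[9,18),[8,17),[7,16),[6,15),[5,14),[4,13),[3,12); WM=9
i=9 t=12 v=8: → [12,21),[11,20),[10,19),[9,18),[8,17),[7,16),[6,15),[5,14),[4,13); WM=11; [1,10) fires=8 [2,11) fires=8
i=10 t=16 v=7: → [16,25),[15,24),[14,23),[13,22),[12,21),[11,20),[10,19),[9,18),[8,17); WM=11
i=11 t=6 v=9: DROP (t<11-0); WM=15; [3,12) fires=8 [4,13) fires=8 [5,14) fires=8 [6,15) fires=8
i=12 t=18 v=1: → [18,27),[17,26),[16,25),[15,24),[14,23),[13,22),[12,21),[11,20),[10,19); WM=15
i=13 t=17 v=4: → [17,26),[16,25),[15,24),[14,23),[13,22),[12,21),[11,20),[10,19),[9,18); WM=17; [7,16) fires=8 [8,17) fires=8
i=14 t=19 v=9: → [19,28),[18,27),[17,26),[16,25),[15,24),[14,23),[13,22),[12,21),[11,20); WM=17
i=15 t=21 v=9: → [21,30),[20,29),[19,28),[18,27),[17,26),[16,25),[15,24),[14,23),[13,22); WM=20; [9,18) fires=8 [10,19) fires=8 [11,20) fires=9
i=16 t=26 v=8: → [26,35),[25,34),[24,33),[23,32),[22,31),[21,30),[20,29),[19,28),[18,27); WM=20
i=17 t=26 v=8: → [26,35),[25,34),[24,33),[23,32),[22,31),[21,30),[20,29),[19,28),[18,27); WM=25; [12,21) fires=9 [13,22) fires=9 [14,23) fires=9 [15,24) fires=9 [16,25) fires=9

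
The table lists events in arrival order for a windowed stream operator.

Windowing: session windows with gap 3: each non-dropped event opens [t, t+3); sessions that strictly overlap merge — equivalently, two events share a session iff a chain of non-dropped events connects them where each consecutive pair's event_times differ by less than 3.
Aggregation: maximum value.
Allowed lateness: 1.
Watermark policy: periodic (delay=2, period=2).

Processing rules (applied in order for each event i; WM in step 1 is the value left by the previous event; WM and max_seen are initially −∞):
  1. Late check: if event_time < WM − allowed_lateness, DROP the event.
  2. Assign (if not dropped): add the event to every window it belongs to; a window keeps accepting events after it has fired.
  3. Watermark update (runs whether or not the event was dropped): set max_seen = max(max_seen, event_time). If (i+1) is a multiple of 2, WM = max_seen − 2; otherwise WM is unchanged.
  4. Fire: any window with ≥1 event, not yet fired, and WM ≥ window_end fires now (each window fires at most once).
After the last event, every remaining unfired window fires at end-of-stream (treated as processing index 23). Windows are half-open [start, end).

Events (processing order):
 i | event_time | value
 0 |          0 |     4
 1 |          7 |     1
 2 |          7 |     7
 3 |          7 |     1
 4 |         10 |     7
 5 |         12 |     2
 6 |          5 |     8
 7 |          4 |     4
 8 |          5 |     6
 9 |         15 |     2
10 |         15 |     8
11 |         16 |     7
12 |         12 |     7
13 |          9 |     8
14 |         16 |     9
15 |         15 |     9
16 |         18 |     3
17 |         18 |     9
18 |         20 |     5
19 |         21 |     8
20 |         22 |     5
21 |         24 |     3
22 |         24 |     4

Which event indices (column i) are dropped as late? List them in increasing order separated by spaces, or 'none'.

i=0 t=0 v=4: → [0,3); WM=−∞
i=1 t=7 v=1: → [7,10); WM=5
i=2 t=7 v=7: → [7,10); WM=5
i=3 t=7 v=1: → [7,10); WM=5
i=4 t=10 v=7: → [10,13); WM=5
i=5 t=12 v=2: → [10,15); WM=10
i=6 t=5 v=8: DROP (t<10-1); WM=10
i=7 t=4 v=4: DROP (t<10-1); WM=10
i=8 t=5 v=6: DROP (t<10-1); WM=10
i=9 t=15 v=2: → [15,18); WM=13
i=10 t=15 v=8: → [15,18); WM=13
i=11 t=16 v=7: → [15,19); WM=14
i=12 t=12 v=7: DROP (t<14-1); WM=14
i=13 t=9 v=8: DROP (t<14-1); WM=14
i=14 t=16 v=9: → [15,19); WM=14
i=15 t=15 v=9: → [15,19); WM=14
i=16 t=18 v=3: → [15,21); WM=14
i=17 t=18 v=9: → [15,21); WM=16
i=18 t=20 v=5: → [15,23); WM=16
i=19 t=21 v=8: → [15,24); WM=19
i=20 t=22 v=5: → [15,25); WM=19
i=21 t=24 v=3: → [15,27); WM=22
i=22 t=24 v=4: → [15,27); WM=22

6 7 8 12 13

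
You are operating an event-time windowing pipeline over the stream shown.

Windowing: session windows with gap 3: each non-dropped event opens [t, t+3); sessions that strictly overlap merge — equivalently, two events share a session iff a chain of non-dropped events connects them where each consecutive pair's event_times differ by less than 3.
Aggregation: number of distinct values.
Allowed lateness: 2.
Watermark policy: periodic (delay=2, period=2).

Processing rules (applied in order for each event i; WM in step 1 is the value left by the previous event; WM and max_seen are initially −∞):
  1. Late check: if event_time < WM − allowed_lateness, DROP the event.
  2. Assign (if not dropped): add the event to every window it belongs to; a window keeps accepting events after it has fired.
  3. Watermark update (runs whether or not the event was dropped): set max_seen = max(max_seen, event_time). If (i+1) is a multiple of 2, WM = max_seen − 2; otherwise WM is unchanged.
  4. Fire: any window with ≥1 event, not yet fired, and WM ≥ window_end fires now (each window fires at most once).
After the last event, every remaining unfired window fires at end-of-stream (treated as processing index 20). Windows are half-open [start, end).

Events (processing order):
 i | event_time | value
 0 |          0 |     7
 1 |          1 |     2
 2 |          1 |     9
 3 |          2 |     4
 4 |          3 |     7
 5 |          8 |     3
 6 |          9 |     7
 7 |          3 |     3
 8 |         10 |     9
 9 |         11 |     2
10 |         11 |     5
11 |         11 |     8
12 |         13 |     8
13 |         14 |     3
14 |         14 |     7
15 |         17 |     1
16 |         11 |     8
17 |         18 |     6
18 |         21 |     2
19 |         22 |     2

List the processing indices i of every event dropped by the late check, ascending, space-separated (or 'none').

7 16

i=0 t=0 v=7: → [0,3); WM=−∞
i=1 t=1 v=2: → [0,4); WM=-1
i=2 t=1 v=9: → [0,4); WM=-1
i=3 t=2 v=4: → [0,5); WM=0
i=4 t=3 v=7: → [0,6); WM=0
i=5 t=8 v=3: → [8,11); WM=6
i=6 t=9 v=7: → [8,12); WM=6
i=7 t=3 v=3: DROP (t<6-2); WM=7
i=8 t=10 v=9: → [8,13); WM=7
i=9 t=11 v=2: → [8,14); WM=9
i=10 t=11 v=5: → [8,14); WM=9
i=11 t=11 v=8: → [8,14); WM=9
i=12 t=13 v=8: → [8,16); WM=9
i=13 t=14 v=3: → [8,17); WM=12
i=14 t=14 v=7: → [8,17); WM=12
i=15 t=17 v=1: → [17,20); WM=15
i=16 t=11 v=8: DROP (t<15-2); WM=15
i=17 t=18 v=6: → [17,21); WM=16
i=18 t=21 v=2: → [21,24); WM=16
i=19 t=22 v=2: → [21,25); WM=20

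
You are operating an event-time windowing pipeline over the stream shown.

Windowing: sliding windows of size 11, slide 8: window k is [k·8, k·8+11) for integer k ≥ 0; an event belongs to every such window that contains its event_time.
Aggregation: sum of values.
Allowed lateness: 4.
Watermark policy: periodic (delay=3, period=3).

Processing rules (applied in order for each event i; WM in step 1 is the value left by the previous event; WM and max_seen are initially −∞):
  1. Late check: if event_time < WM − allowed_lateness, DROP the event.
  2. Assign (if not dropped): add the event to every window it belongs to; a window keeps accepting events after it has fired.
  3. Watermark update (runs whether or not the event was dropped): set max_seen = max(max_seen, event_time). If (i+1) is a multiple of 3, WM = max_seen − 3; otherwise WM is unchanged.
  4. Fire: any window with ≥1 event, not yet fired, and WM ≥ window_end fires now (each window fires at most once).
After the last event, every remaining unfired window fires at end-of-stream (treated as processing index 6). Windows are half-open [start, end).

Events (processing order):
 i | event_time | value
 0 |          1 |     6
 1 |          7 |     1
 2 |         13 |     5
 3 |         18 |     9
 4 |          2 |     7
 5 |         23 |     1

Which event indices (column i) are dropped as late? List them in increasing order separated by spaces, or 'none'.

i=0 t=1 v=6: → [0,11); WM=−∞
i=1 t=7 v=1: → [0,11); WM=−∞
i=2 t=13 v=5: → [8,19); WM=10
i=3 t=18 v=9: → [16,27),[8,19); WM=10
i=4 t=2 v=7: DROP (t<10-4); WM=10
i=5 t=23 v=1: → [16,27); WM=20; [0,11) fires=7 [8,19) fires=14

4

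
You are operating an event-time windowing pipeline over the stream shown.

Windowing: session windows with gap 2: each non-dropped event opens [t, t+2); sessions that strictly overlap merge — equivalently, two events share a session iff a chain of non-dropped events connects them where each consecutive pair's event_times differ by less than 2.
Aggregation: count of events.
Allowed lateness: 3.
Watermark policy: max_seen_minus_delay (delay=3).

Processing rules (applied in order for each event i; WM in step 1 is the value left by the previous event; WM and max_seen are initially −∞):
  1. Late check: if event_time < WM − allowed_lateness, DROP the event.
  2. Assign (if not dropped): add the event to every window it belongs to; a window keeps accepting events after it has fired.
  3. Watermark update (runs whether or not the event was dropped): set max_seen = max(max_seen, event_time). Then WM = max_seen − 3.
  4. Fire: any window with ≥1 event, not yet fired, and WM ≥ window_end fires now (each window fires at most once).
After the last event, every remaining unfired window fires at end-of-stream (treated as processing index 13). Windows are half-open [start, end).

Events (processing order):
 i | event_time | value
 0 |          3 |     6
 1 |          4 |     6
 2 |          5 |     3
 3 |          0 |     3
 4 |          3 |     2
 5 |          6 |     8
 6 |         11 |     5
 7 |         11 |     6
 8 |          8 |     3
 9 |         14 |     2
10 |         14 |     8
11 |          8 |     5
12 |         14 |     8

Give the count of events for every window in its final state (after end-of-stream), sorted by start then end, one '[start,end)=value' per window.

i=0 t=3 v=6: → [3,5); WM=0
i=1 t=4 v=6: → [3,6); WM=1
i=2 t=5 v=3: → [3,7); WM=2
i=3 t=0 v=3: → [0,2); WM=2
i=4 t=3 v=2: → [3,7); WM=2
i=5 t=6 v=8: → [3,8); WM=3
i=6 t=11 v=5: → [11,13); WM=8
i=7 t=11 v=6: → [11,13); WM=8
i=8 t=8 v=3: → [8,10); WM=8
i=9 t=14 v=2: → [14,16); WM=11
i=10 t=14 v=8: → [14,16); WM=11
i=11 t=8 v=5: → [8,10); WM=11
i=12 t=14 v=8: → [14,16); WM=11

[0,2)=1 [3,8)=5 [8,10)=2 [11,13)=2 [14,16)=3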